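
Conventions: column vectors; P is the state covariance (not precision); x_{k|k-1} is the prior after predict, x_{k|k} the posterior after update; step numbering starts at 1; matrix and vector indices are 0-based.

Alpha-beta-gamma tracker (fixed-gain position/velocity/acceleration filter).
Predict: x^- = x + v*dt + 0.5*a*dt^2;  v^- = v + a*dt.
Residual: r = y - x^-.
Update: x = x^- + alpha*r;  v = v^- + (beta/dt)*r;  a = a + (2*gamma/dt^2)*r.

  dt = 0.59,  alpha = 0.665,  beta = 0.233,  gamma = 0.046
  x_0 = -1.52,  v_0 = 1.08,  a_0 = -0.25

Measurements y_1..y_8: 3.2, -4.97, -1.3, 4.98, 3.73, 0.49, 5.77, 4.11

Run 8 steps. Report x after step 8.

step 1: x_pred=-0.9263  r=4.1263  x^+=1.8177  v^+=2.5620  a^+=0.8406
step 2: x_pred=3.4756  r=-8.4456  x^+=-2.1407  v^+=-0.2773  a^+=-1.3915
step 3: x_pred=-2.5465  r=1.2465  x^+=-1.7176  v^+=-0.6061  a^+=-1.0621
step 4: x_pred=-2.2600  r=7.2400  x^+=2.5546  v^+=1.6265  a^+=0.8514
step 5: x_pred=3.6624  r=0.0676  x^+=3.7074  v^+=2.1555  a^+=0.8692
step 6: x_pred=5.1304  r=-4.6404  x^+=2.0445  v^+=0.8358  a^+=-0.3572
step 7: x_pred=2.4755  r=3.2945  x^+=4.6663  v^+=1.9261  a^+=0.5135
step 8: x_pred=5.8921  r=-1.7821  x^+=4.7070  v^+=1.5253  a^+=0.0425

x_post = 4.7070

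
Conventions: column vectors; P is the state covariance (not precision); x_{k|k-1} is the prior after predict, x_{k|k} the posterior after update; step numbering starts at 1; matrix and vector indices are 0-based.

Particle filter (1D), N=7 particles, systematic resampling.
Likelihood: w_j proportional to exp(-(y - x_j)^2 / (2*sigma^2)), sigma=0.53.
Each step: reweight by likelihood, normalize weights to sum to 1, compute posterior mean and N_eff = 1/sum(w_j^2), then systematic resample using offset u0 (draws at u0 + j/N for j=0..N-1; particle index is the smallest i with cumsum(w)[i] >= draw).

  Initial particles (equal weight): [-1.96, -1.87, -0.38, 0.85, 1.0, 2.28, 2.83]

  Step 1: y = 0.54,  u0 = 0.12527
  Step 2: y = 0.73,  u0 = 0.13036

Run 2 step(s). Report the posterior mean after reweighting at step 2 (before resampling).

step 1: w=[0.0000, 0.0000, 0.1263, 0.4801, 0.3909, 0.0026, 0.0001]  mean=0.7571  Neff=2.5045  idx=[2, 3, 3, 3, 4, 4, 4]
step 2: w=[0.0197, 0.1719, 0.1719, 0.1719, 0.1549, 0.1549, 0.1549]  mean=0.8955  Neff=6.2114  idx=[1, 2, 3, 4, 5, 5, 6]

post_mean = 0.8955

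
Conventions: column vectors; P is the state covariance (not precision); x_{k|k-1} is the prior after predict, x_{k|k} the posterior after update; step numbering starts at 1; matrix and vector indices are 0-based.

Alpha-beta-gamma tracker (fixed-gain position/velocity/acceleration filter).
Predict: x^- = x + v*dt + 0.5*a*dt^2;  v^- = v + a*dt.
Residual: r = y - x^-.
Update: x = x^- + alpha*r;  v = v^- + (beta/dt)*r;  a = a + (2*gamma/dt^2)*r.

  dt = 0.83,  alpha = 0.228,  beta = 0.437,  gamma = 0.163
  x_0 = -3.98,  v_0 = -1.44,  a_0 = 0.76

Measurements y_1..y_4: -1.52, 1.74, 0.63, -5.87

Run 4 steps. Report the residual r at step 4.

step 1: x_pred=-4.9134  r=3.3934  x^+=-4.1397  v^+=0.9775  a^+=2.3658
step 2: x_pred=-2.5135  r=4.2535  x^+=-1.5437  v^+=5.1806  a^+=4.3787
step 3: x_pred=4.2644  r=-3.6344  x^+=3.4358  v^+=6.9014  a^+=2.6588
step 4: x_pred=10.0797  r=-15.9497  x^+=6.4432  v^+=0.7105  a^+=-4.8889

resid = -15.9497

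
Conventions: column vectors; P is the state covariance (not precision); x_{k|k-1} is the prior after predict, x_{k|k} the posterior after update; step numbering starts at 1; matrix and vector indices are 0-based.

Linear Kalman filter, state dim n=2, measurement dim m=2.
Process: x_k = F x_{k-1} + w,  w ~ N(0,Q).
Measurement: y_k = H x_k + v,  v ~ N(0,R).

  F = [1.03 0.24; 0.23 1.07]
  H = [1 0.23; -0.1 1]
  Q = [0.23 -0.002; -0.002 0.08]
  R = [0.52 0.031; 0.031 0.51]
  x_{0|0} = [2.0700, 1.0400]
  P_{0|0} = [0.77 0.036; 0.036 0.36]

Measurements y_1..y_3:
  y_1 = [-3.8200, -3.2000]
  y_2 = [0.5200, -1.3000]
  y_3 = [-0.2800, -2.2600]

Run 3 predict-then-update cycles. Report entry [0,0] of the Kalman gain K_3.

step 1: x^-=[2.3817, 1.5889]  P^-=[1.0854 0.3145; 0.3145 0.5506]  S=[1.7792 0.3564; 0.3564 1.0086]  K=[0.6563 -0.0277; 0.1559 0.4597]  nu=[-6.5671, -4.5507]  x^+=[-1.8021, -1.5266]  P^+=[0.3313 0.0394; 0.0394 0.2432]
step 2: x^-=[-2.2226, -2.0480]  P^-=[0.6150 0.1845; 0.1845 0.3953]  S=[1.2408 0.2407; 0.2407 0.8746]  K=[0.5309 -0.0055; 0.1462 0.3907]  nu=[3.2136, 0.5257]  x^+=[-0.5193, -1.3728]  P^+=[0.2666 0.0403; 0.0403 0.2078]
step 3: x^-=[-0.8643, -1.5883]  P^-=[0.5448 0.1612; 0.1612 0.3519]  S=[1.1576 0.2150; 0.2150 0.8351]  K=[0.5030 -0.0017; 0.1413 0.3657]  nu=[0.9497, -0.7582]  x^+=[-0.3854, -1.7314]  P^+=[0.2523 0.0400; 0.0400 0.1949]

K[0,0] = 0.5030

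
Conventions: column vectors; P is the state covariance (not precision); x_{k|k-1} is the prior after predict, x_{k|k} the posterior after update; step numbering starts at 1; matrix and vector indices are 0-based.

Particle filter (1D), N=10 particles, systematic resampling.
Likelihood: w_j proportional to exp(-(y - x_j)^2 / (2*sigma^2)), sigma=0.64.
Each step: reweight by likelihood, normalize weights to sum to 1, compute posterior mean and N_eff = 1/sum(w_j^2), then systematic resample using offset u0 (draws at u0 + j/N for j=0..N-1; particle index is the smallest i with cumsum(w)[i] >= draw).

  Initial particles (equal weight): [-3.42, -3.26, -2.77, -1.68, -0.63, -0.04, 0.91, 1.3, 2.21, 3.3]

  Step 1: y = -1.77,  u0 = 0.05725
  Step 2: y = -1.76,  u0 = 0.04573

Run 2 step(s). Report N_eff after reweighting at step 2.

step 1: w=[0.0223, 0.0411, 0.1823, 0.6118, 0.1265, 0.0160, 0.0001, 0.0000, 0.0000, 0.0000]  mean=-1.8231  Neff=2.3477  idx=[1, 2, 3, 3, 3, 3, 3, 3, 3, 4]
step 2: w=[0.0085, 0.0383, 0.1322, 0.1322, 0.1322, 0.1322, 0.1322, 0.1322, 0.1322, 0.0280]  mean=-1.7059  Neff=8.0267  idx=[1, 2, 3, 4, 5, 5, 6, 7, 8, 8]

N_eff = 8.0267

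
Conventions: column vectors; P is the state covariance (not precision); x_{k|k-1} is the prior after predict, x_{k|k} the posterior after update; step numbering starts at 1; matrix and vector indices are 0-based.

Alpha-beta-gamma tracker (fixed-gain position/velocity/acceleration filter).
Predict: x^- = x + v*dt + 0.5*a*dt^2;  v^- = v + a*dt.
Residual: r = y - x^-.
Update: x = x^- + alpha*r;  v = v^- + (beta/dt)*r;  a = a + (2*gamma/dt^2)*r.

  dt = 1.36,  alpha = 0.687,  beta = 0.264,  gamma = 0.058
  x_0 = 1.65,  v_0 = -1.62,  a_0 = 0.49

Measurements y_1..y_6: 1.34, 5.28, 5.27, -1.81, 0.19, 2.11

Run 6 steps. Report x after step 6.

step 1: x_pred=-0.1000  r=1.4400  x^+=0.8893  v^+=-0.6741  a^+=0.5803
step 2: x_pred=0.5092  r=4.7708  x^+=3.7867  v^+=1.0413  a^+=0.8795
step 3: x_pred=6.0162  r=-0.7462  x^+=5.5036  v^+=2.0925  a^+=0.8327
step 4: x_pred=9.1195  r=-10.9295  x^+=1.6109  v^+=1.1034  a^+=0.1473
step 5: x_pred=3.2478  r=-3.0578  x^+=1.1471  v^+=0.7101  a^+=-0.0445
step 6: x_pred=2.0717  r=0.0383  x^+=2.0980  v^+=0.6570  a^+=-0.0421

x_post = 2.0980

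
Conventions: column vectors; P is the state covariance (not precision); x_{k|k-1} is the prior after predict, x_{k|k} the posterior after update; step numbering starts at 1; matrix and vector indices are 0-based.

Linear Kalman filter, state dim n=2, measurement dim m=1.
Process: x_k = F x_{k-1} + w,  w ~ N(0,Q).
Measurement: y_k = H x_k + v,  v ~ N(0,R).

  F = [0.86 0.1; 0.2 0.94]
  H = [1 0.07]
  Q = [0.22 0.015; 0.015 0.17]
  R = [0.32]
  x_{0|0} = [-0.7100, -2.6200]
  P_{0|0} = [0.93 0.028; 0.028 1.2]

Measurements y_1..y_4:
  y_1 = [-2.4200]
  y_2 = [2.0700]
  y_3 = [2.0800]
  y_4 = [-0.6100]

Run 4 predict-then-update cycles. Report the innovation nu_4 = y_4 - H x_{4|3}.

innov = [-1.5561]

step 1: x^-=[-0.8726, -2.6048]  P^-=[0.9246 0.3110; 0.3110 1.2780]  S=[1.2944]  K=[0.7311; 0.3093]  nu=[-1.3651]  x^+=[-1.8706, -3.0271]  P^+=[0.2327 0.0182; 0.0182 1.1542]
step 2: x^-=[-1.9115, -3.2196]  P^-=[0.4068 0.1786; 0.1786 1.2060]  S=[0.7577]  K=[0.5534; 0.3471]  nu=[4.2068]  x^+=[0.4164, -1.7593]  P^+=[0.1748 0.0331; 0.0331 1.1147]
step 3: x^-=[0.1822, -1.5704]  P^-=[0.3661 0.1772; 0.1772 1.1744]  S=[0.7167]  K=[0.5281; 0.3620]  nu=[2.0077]  x^+=[1.2426, -0.8437]  P^+=[0.1662 0.0402; 0.0402 1.0804]
step 4: x^-=[0.9842, -0.5445]  P^-=[0.3606 0.1785; 0.1785 1.1464]  S=[0.7112]  K=[0.5246; 0.3637]  nu=[-1.5561]  x^+=[0.1679, -1.1105]  P^+=[0.1649 0.0427; 0.0427 1.0523]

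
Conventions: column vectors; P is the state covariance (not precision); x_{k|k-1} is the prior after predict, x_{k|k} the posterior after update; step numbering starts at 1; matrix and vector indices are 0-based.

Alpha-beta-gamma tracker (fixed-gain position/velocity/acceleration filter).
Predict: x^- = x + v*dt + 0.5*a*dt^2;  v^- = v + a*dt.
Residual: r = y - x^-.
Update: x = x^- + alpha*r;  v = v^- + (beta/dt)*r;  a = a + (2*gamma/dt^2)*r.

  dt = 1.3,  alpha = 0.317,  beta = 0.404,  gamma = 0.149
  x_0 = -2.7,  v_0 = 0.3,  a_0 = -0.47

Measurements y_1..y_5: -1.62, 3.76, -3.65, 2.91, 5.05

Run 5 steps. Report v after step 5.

step 1: x_pred=-2.7071  r=1.0871  x^+=-2.3625  v^+=0.0269  a^+=-0.2783
step 2: x_pred=-2.5628  r=6.3228  x^+=-0.5585  v^+=1.6300  a^+=0.8366
step 3: x_pred=2.2675  r=-5.9175  x^+=0.3916  v^+=0.8786  a^+=-0.2068
step 4: x_pred=1.3590  r=1.5510  x^+=1.8507  v^+=1.0917  a^+=0.0667
step 5: x_pred=3.3263  r=1.7237  x^+=3.8727  v^+=1.7141  a^+=0.3706

v_post = 1.7141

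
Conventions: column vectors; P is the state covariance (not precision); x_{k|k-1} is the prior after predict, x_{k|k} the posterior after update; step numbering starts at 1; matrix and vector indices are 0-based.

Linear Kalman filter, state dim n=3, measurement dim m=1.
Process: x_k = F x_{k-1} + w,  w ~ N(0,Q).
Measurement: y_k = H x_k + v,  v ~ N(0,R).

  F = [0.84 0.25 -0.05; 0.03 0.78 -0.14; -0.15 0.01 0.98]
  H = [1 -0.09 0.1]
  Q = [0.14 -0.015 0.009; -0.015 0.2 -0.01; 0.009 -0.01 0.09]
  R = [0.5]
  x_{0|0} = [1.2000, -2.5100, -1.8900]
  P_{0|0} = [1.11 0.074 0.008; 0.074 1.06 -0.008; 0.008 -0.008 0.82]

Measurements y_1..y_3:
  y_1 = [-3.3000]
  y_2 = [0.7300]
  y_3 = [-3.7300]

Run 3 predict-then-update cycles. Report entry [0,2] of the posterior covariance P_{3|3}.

step 1: x^-=[0.4750, -1.6572, -2.0573]  P^-=[1.0221 0.2741 -0.1659; 0.2741 0.8671 -0.1336; -0.1659 -0.1336 0.8999]  S=[1.4580]  K=[0.6727; 0.1253; -0.0438]  nu=[-3.7184]  x^+=[-2.0265, -2.1231, -1.8945]  P^+=[0.3623 0.1512 -0.1229; 0.1512 0.8442 -0.1256; -0.1229 -0.1256 0.8971]
step 2: x^-=[-2.1383, -1.4516, -1.5738]  P^-=[0.5276 0.2892 -0.2157; 0.2892 0.7671 -0.2478; -0.2157 -0.2478 0.9930]  S=[0.9530]  K=[0.5037; 0.2050; -0.0987]  nu=[2.8951]  x^+=[-0.6802, -0.8582, -1.8597]  P^+=[0.2858 0.1908 -0.1683; 0.1908 0.7270 -0.2285; -0.1683 -0.2285 0.9837]
step 3: x^-=[-0.6929, -0.4294, -1.7290]  P^-=[0.4896 0.3042 -0.2746; 0.3042 0.7221 -0.3457; -0.2746 -0.3457 1.0857]  S=[0.9028]  K=[0.4815; 0.2267; -0.1495]  nu=[-2.9028]  x^+=[-2.0907, -1.0876, -1.2951]  P^+=[0.2802 0.2057 -0.2096; 0.2057 0.6757 -0.3151; -0.2096 -0.3151 1.0655]

P_post[0,2] = -0.2096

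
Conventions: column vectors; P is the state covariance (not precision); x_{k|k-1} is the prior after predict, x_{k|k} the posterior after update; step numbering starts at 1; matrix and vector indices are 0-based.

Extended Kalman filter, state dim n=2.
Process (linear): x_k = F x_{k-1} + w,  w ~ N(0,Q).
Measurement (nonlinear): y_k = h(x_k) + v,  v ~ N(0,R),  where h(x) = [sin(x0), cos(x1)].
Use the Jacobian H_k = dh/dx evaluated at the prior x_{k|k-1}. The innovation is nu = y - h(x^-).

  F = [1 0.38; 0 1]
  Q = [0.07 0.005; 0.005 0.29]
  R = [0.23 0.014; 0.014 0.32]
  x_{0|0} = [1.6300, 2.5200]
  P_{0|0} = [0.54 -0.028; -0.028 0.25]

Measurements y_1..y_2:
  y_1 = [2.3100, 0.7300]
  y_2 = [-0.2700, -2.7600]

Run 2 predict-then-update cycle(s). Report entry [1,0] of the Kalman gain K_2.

K[1,0] = -0.0011

step 1: x^-=[2.5876, 2.5200]  P^-=[0.6248 0.0720; 0.0720 0.5400]  H_jac=[-0.8504 0.0000; 0.0000 -0.5823]  S=[0.6819 0.0497; 0.0497 0.5031]  K=[-0.7788 -0.0065; -0.0446 -0.6206]  nu=[1.7839, 1.5430]  x^+=[1.1883, 1.4829]  P^+=[0.2107 0.0223; 0.0223 0.3421]
step 2: x^-=[1.7518, 1.4829]  P^-=[0.3471 0.1573; 0.1573 0.6321]  H_jac=[-0.1800 0.0000; 0.0000 -0.9961]  S=[0.2412 0.0422; 0.0422 0.9472]  K=[-0.2319 -0.1551; -0.0011 -0.6647]  nu=[-1.2537, -2.8478]  x^+=[2.4841, 3.3772]  P^+=[0.3083 0.0531; 0.0531 0.2135]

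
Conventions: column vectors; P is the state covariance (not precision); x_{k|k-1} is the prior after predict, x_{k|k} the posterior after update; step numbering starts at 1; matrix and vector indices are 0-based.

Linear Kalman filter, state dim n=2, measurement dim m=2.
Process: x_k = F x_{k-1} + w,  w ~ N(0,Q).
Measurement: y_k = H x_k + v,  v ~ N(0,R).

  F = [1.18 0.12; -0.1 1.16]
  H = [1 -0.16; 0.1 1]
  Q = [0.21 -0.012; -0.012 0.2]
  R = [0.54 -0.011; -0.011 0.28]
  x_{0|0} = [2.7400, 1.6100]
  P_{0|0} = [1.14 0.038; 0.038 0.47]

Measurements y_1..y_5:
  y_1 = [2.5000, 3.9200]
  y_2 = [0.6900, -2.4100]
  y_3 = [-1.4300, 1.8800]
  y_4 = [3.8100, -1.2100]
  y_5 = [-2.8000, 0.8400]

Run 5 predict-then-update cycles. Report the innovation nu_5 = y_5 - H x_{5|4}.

innov = [-5.4547, 1.4136]

step 1: x^-=[3.4264, 1.5936]  P^-=[1.8149 -0.0295; -0.0295 0.8350]  S=[2.3857 0.0078; 0.0078 1.1273]  K=[0.7623 0.1295; -0.0708 0.7386]  nu=[-0.6714, 1.9838]  x^+=[3.1715, 3.1064]  P^+=[0.4081 -0.0129; -0.0129 0.2089]
step 2: x^-=[4.1151, 3.2863]  P^-=[0.7776 -0.0486; -0.0486 0.4882]  S=[1.3457 -0.0592; -0.0592 0.7662]  K=[0.5873 0.0834; -0.0667 0.6256]  nu=[-2.8993, -6.1078]  x^+=[1.9029, -0.3416]  P^+=[0.3139 -0.0145; -0.0145 0.1774]
step 3: x^-=[2.2045, -0.5865]  P^-=[0.6455 -0.0440; -0.0440 0.4452]  S=[1.2110 -0.0610; -0.0610 0.7228]  K=[0.5426 0.0742; -0.0647 0.6043]  nu=[-3.7283, 2.2461]  x^+=[0.3481, 1.0122]  P^+=[0.2899 -0.0142; -0.0142 0.1713]
step 4: x^-=[0.5322, 1.1393]  P^-=[0.6121 -0.0416; -0.0416 0.4367]  S=[1.1766 -0.0606; -0.0606 0.7145]  K=[0.5296 0.0724; -0.0638 0.6000]  nu=[3.4601, -2.4025]  x^+=[2.1909, -0.5231]  P^+=[0.2830 -0.0139; -0.0139 0.1701]
step 5: x^-=[2.5225, -0.8259]  P^-=[0.6026 -0.0405; -0.0405 0.4349]  S=[1.1667 -0.0602; -0.0602 0.7128]  K=[0.5258 0.0721; -0.0635 0.5991]  nu=[-5.4547, 1.4136]  x^+=[-0.2434, 0.3672]  P^+=[0.2809 -0.0137; -0.0137 0.1698]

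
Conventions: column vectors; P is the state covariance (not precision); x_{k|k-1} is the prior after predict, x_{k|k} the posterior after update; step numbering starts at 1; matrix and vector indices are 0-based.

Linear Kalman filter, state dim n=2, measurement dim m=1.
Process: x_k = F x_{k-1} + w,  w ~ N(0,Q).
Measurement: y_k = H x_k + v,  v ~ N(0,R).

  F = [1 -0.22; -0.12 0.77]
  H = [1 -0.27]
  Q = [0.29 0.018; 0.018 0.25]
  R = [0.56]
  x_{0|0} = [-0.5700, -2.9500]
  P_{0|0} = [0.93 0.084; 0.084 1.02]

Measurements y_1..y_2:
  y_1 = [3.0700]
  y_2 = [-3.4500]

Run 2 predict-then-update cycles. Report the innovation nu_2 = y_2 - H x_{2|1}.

innov = [-6.3204]

step 1: x^-=[0.0790, -2.2031]  P^-=[1.2324 -0.1995; -0.1995 0.8526]  S=[1.9623]  K=[0.6555; -0.2190]  nu=[2.3962]  x^+=[1.6497, -2.7278]  P^+=[0.3893 0.0822; 0.0822 0.7585]
step 2: x^-=[2.2498, -2.2984]  P^-=[0.6798 -0.0918; -0.0918 0.6902]  S=[1.3397]  K=[0.5259; -0.2076]  nu=[-6.3204]  x^+=[-1.0743, -0.9863]  P^+=[0.3092 0.0545; 0.0545 0.6324]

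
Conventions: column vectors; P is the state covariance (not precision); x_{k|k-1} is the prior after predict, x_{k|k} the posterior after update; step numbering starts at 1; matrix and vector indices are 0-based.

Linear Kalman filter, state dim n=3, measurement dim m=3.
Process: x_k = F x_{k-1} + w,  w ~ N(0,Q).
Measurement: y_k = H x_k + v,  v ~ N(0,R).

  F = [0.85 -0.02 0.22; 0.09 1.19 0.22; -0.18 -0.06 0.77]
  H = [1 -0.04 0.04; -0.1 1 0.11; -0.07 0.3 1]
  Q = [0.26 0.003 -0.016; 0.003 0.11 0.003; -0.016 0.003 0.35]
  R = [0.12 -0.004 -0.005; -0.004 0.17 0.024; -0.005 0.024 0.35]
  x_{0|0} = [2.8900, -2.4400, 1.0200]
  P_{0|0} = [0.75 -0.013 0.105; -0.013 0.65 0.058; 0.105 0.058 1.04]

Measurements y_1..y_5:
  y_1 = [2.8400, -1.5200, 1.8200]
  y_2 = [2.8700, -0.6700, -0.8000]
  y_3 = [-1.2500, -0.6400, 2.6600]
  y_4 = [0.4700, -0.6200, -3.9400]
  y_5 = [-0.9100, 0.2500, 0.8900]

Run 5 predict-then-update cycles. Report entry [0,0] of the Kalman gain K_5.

step 1: x^-=[2.7297, -2.4191, 0.4116]  P^-=[0.8917 0.1188 0.1097; 0.1188 1.1186 0.1790; 0.1097 0.1790 0.9585]  S=[1.0137 0.0035 0.0979; 0.0035 1.3223 0.6324; 0.0979 0.6324 1.5006]  K=[0.8809 0.0378 -0.0181; 0.0803 0.8677 -0.0336; 0.0696 -0.1395 0.7237]  nu=[-0.0029, 1.1268, 2.3252]  x^+=[2.7276, -1.5197, 1.9369]  P^+=[0.1065 0.0138 -0.0065; 0.0138 0.1517 -0.0359; -0.0065 -0.0359 0.2599]
step 2: x^-=[2.7750, -1.1368, 1.0916]  P^-=[0.3470 0.0235 0.0083; 0.0235 0.3222 -0.0012; 0.0083 -0.0012 0.5135]  S=[0.4671 -0.0249 0.0028; -0.0249 0.4967 0.1751; 0.0028 0.1751 0.8914]  K=[0.7428 0.0224 -0.0168; 0.0577 0.6548 -0.0235; 0.0531 -0.0970 0.5940]  nu=[0.0059, 0.6243, -1.3563]  x^+=[2.8161, -0.6958, 0.2258]  P^+=[0.0898 0.0101 -0.0058; 0.0101 0.1144 -0.0264; -0.0058 -0.0264 0.2128]
step 3: x^-=[2.4573, -0.5249, -0.2913]  P^-=[0.3329 0.0196 0.0032; 0.0196 0.2712 0.0032; 0.0032 0.0032 0.4838]  S=[0.4528 -0.0259 -0.0032; -0.0259 0.4471 0.1619; -0.0032 0.1619 0.8604]  K=[0.7348 0.0190 -0.0174; 0.0545 0.6128 -0.0184; 0.0489 -0.0812 0.5785]  nu=[-3.7166, 0.1626, 3.2808]  x^+=[-0.3275, -0.6883, 1.4118]  P^+=[0.0888 0.0094 -0.0059; 0.0094 0.1070 -0.0235; -0.0059 -0.0235 0.2069]
step 4: x^-=[0.0459, -0.5379, 1.1873]  P^-=[0.3319 0.0195 0.0022; 0.0195 0.2618 0.0055; 0.0022 0.0055 0.4800]  S=[0.4517 -0.0256 -0.0043; -0.0256 0.4382 0.1612; -0.0043 0.1612 0.8573]  K=[0.7341 0.0186 -0.0176; 0.0545 0.6037 -0.0168; 0.0479 -0.0765 0.5762]  nu=[0.3551, -0.2081, -4.9627]  x^+=[0.3900, -0.5610, -1.6393]  P^+=[0.0887 0.0093 -0.0060; 0.0093 0.1054 -0.0226; -0.0060 -0.0226 0.2060]
step 5: x^-=[-0.0179, -0.9932, -1.2988]  P^-=[0.3318 0.0196 0.0020; 0.0196 0.2599 0.0063; 0.0020 0.0063 0.4793]  S=[0.4515 -0.0253 -0.0044; -0.0253 0.4364 0.1613; -0.0044 0.1613 0.8570]  K=[0.7341 0.0185 -0.0176; 0.0546 0.6018 -0.0163; 0.0477 -0.0753 0.5758]  nu=[-0.8798, 1.3842, 2.4855]  x^+=[-0.6819, -0.2487, -0.0140]  P^+=[0.0887 0.0093 -0.0060; 0.0093 0.1051 -0.0224; -0.0060 -0.0224 0.2058]

K[0,0] = 0.7341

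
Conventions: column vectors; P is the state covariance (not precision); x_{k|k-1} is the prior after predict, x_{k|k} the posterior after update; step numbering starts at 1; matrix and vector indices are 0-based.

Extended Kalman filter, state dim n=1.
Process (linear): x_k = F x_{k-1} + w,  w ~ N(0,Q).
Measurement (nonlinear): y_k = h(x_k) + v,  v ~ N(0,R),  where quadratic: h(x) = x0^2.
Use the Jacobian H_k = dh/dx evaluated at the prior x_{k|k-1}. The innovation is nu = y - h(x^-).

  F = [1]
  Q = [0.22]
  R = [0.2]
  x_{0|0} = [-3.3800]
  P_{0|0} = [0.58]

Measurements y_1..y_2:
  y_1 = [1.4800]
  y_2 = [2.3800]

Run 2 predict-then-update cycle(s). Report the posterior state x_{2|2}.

step 1: x^-=[-3.3800]  P^-=[0.8000]  H_jac=[-6.7600]  S=[36.7581]  K=[-0.1471]  nu=[-9.9444]  x^+=[-1.9169]  P^+=[0.0044]
step 2: x^-=[-1.9169]  P^-=[0.2244]  H_jac=[-3.8339]  S=[3.4977]  K=[-0.2459]  nu=[-1.2947]  x^+=[-1.5986]  P^+=[0.0128]

x_post = [-1.5986]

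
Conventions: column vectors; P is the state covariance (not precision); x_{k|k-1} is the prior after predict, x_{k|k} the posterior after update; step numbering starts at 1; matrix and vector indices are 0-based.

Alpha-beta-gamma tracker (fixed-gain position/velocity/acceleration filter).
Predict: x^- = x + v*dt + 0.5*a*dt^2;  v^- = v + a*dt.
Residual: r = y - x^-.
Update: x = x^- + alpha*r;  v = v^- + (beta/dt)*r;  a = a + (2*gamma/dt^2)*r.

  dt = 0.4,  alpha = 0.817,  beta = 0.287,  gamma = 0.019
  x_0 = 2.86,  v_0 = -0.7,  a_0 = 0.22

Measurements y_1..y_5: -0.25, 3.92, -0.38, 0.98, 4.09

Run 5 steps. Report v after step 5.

step 1: x_pred=2.5976  r=-2.8476  x^+=0.2711  v^+=-2.6552  a^+=-0.4563
step 2: x_pred=-0.8275  r=4.7475  x^+=3.0512  v^+=0.5686  a^+=0.6712
step 3: x_pred=3.3324  r=-3.7124  x^+=0.2994  v^+=-1.8265  a^+=-0.2105
step 4: x_pred=-0.4481  r=1.4281  x^+=0.7187  v^+=-0.8861  a^+=0.1287
step 5: x_pred=0.3745  r=3.7155  x^+=3.4101  v^+=1.8313  a^+=1.0111

v_post = 1.8313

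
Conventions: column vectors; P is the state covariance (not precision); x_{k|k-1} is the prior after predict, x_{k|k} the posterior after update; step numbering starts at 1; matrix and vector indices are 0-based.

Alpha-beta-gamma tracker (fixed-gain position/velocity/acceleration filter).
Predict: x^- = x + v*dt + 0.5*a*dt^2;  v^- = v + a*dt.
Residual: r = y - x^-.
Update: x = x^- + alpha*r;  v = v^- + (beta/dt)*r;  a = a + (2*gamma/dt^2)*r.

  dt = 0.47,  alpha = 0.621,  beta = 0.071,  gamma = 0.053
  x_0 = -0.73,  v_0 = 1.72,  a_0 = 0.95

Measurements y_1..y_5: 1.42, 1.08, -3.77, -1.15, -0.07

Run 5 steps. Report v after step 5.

v_post = 0.0120

step 1: x_pred=0.1833  r=1.2367  x^+=0.9513  v^+=2.3533  a^+=1.5434
step 2: x_pred=2.2278  r=-1.1478  x^+=1.5150  v^+=2.9053  a^+=0.9926
step 3: x_pred=2.9902  r=-6.7602  x^+=-1.2079  v^+=2.3506  a^+=-2.2513
step 4: x_pred=-0.3517  r=-0.7983  x^+=-0.8475  v^+=1.1720  a^+=-2.6343
step 5: x_pred=-0.5876  r=0.5176  x^+=-0.2662  v^+=0.0120  a^+=-2.3859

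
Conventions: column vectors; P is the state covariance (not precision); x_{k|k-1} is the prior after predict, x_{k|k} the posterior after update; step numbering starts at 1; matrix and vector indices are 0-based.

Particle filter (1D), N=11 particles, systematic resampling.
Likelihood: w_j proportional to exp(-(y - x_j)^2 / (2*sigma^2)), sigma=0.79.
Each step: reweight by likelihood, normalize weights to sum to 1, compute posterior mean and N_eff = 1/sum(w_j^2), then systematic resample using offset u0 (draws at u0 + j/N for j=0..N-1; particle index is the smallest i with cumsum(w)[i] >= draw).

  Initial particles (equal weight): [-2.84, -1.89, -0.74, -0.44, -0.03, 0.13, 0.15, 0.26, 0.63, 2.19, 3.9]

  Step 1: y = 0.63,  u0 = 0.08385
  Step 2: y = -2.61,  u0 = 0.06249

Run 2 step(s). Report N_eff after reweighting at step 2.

step 1: w=[0.0000, 0.0012, 0.0443, 0.0796, 0.1405, 0.1630, 0.1656, 0.1784, 0.1991, 0.0283, 0.0000]  mean=0.2057  Neff=6.4817  idx=[3, 4, 5, 5, 6, 6, 7, 7, 8, 8, 9]
step 2: w=[0.5698, 0.1197, 0.0605, 0.0605, 0.0554, 0.0554, 0.0337, 0.0337, 0.0055, 0.0055, 0.0000]  mean=-0.1975  Neff=2.8180  idx=[0, 0, 0, 0, 0, 0, 1, 2, 3, 5, 7]

N_eff = 2.8180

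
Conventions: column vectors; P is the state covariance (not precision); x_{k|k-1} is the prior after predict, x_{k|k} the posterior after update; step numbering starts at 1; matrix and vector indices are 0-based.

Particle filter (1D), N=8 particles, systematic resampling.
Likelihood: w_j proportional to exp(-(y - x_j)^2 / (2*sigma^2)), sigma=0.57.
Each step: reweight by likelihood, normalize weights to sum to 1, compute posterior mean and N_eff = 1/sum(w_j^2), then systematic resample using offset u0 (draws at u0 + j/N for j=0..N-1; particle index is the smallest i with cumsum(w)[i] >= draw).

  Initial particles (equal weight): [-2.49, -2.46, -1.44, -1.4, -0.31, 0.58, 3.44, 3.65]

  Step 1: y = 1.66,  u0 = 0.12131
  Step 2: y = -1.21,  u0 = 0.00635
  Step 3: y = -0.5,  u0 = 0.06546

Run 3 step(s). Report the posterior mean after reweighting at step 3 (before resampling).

post_mean = 0.5800

step 1: w=[0.0000, 0.0000, 0.0000, 0.0000, 0.0143, 0.9304, 0.0427, 0.0126]  mean=0.7282  Neff=1.1524  idx=[5, 5, 5, 5, 5, 5, 5, 7]
step 2: w=[0.1429, 0.1429, 0.1429, 0.1429, 0.1429, 0.1429, 0.1429, 0.0000]  mean=0.5800  Neff=7.0000  idx=[0, 0, 1, 2, 3, 4, 5, 6]
step 3: w=[0.1250, 0.1250, 0.1250, 0.1250, 0.1250, 0.1250, 0.1250, 0.1250]  mean=0.5800  Neff=8.0000  idx=[0, 1, 2, 3, 4, 5, 6, 7]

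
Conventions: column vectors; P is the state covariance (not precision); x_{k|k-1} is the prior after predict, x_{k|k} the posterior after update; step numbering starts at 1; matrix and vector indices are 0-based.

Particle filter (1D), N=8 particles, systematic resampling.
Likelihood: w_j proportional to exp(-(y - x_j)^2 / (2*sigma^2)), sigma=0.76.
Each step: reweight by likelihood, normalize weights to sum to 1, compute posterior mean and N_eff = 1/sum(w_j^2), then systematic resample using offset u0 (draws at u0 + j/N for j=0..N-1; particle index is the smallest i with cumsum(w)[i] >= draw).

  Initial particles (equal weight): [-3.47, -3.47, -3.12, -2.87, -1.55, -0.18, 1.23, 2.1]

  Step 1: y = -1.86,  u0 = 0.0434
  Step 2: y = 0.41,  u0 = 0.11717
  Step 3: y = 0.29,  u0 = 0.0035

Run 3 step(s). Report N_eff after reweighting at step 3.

step 1: w=[0.0562, 0.0562, 0.1342, 0.2193, 0.4879, 0.0461, 0.0001, 0.0000]  mean=-2.2025  Neff=3.1992  idx=[0, 2, 3, 3, 4, 4, 4, 4]
step 2: w=[0.0000, 0.0001, 0.0006, 0.0006, 0.2496, 0.2496, 0.2496, 0.2496]  mean=-1.5519  Neff=4.0113  idx=[4, 4, 5, 5, 6, 6, 7, 7]
step 3: w=[0.1250, 0.1250, 0.1250, 0.1250, 0.1250, 0.1250, 0.1250, 0.1250]  mean=-1.5500  Neff=8.0000  idx=[0, 1, 2, 3, 4, 5, 6, 7]

N_eff = 8.0000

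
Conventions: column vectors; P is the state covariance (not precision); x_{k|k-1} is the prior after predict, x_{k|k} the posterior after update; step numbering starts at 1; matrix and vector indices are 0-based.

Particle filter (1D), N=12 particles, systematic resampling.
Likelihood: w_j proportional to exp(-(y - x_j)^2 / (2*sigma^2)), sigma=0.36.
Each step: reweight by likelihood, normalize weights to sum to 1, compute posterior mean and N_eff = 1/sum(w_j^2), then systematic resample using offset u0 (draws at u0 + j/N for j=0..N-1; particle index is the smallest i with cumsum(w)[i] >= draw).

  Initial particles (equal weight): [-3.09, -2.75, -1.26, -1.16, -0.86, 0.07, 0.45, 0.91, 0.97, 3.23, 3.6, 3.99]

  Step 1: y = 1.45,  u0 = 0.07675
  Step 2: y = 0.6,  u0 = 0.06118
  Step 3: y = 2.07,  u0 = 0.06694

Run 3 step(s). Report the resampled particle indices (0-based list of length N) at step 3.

step 1: w=[0.0000, 0.0000, 0.0000, 0.0000, 0.0000, 0.0009, 0.0279, 0.4286, 0.5427, 0.0000, 0.0000, 0.0000]  mean=0.9290  Neff=2.0878  idx=[7, 7, 7, 7, 7, 8, 8, 8, 8, 8, 8, 8]
step 2: w=[0.0911, 0.0911, 0.0911, 0.0911, 0.0911, 0.0778, 0.0778, 0.0778, 0.0778, 0.0778, 0.0778, 0.0778]  mean=0.9427  Neff=11.9266  idx=[0, 1, 2, 3, 4, 5, 6, 7, 8, 9, 10, 11]
step 3: w=[0.0595, 0.0595, 0.0595, 0.0595, 0.0595, 0.1004, 0.1004, 0.1004, 0.1004, 0.1004, 0.1004, 0.1004]  mean=0.9522  Neff=11.3367  idx=[1, 2, 3, 5, 6, 6, 7, 8, 9, 10, 11, 11]

resampled_idx = [1, 2, 3, 5, 6, 6, 7, 8, 9, 10, 11, 11]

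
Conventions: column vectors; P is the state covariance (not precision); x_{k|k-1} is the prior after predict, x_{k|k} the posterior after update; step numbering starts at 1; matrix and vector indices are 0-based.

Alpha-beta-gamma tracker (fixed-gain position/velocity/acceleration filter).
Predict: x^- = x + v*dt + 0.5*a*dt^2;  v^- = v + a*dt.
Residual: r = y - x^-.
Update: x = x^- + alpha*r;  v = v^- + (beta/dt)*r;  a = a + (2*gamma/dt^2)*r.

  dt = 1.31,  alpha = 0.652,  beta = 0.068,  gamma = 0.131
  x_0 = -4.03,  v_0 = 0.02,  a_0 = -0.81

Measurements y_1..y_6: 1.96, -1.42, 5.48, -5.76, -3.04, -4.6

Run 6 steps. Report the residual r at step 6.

step 1: x_pred=-4.6988  r=6.6588  x^+=-0.3573  v^+=-0.6955  a^+=0.2066
step 2: x_pred=-1.0910  r=-0.3290  x^+=-1.3055  v^+=-0.4419  a^+=0.1564
step 3: x_pred=-1.7502  r=7.2302  x^+=2.9639  v^+=0.1383  a^+=1.2602
step 4: x_pred=4.2264  r=-9.9864  x^+=-2.2847  v^+=1.2708  a^+=-0.2644
step 5: x_pred=-0.8468  r=-2.1932  x^+=-2.2768  v^+=0.8106  a^+=-0.5993
step 6: x_pred=-1.7291  r=-2.8709  x^+=-3.6009  v^+=-0.1234  a^+=-1.0376

resid = -2.8709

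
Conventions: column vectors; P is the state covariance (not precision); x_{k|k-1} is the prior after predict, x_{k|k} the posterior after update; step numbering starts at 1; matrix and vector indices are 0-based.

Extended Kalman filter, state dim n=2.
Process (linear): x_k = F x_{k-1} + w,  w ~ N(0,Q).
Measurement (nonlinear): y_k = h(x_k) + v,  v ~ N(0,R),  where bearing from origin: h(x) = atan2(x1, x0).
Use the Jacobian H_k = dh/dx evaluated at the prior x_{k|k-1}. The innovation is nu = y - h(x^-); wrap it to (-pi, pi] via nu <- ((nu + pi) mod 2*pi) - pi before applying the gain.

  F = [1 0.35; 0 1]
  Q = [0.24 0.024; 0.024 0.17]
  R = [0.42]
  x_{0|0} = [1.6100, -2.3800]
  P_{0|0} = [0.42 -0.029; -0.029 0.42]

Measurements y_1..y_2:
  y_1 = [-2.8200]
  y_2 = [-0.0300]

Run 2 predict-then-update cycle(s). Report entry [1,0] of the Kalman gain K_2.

step 1: x^-=[0.7770, -2.3800]  P^-=[0.6911 0.1420; 0.1420 0.5900]  H_jac=[0.3797 0.1240]  S=[0.5421]  K=[0.5166; 0.2344]  nu=[-1.5648]  x^+=[-0.0313, -2.7468]  P^+=[0.5465 0.0764; 0.0764 0.5602]
step 2: x^-=[-0.9927, -2.7468]  P^-=[0.9086 0.2964; 0.2964 0.7302]  H_jac=[0.3220 -0.1164]  S=[0.5019]  K=[0.5142; 0.0209]  nu=[1.8876]  x^+=[-0.0221, -2.7074]  P^+=[0.7759 0.2911; 0.2911 0.7300]

K[1,0] = 0.0209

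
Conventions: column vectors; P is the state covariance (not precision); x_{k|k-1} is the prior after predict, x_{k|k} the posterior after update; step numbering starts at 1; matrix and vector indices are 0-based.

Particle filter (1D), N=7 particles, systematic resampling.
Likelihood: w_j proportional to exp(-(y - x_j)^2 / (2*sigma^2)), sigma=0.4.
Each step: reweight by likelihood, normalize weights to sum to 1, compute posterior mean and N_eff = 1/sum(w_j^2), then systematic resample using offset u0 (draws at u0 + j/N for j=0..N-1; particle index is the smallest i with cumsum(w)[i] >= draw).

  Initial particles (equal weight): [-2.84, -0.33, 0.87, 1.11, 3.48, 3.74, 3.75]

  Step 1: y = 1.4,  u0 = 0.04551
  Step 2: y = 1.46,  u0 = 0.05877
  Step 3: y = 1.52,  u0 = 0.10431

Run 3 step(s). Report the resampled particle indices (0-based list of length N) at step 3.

resampled_idx = [1, 2, 3, 4, 5, 5, 6]

step 1: w=[0.0000, 0.0001, 0.3509, 0.6490, 0.0000, 0.0000, 0.0000]  mean=1.0257  Neff=1.8370  idx=[2, 2, 2, 3, 3, 3, 3]
step 2: w=[0.0901, 0.0901, 0.0901, 0.1824, 0.1824, 0.1824, 0.1824]  mean=1.0451  Neff=6.3510  idx=[0, 2, 3, 4, 4, 5, 6]
step 3: w=[0.0765, 0.0765, 0.1694, 0.1694, 0.1694, 0.1694, 0.1694]  mean=1.0733  Neff=6.4438  idx=[1, 2, 3, 4, 5, 5, 6]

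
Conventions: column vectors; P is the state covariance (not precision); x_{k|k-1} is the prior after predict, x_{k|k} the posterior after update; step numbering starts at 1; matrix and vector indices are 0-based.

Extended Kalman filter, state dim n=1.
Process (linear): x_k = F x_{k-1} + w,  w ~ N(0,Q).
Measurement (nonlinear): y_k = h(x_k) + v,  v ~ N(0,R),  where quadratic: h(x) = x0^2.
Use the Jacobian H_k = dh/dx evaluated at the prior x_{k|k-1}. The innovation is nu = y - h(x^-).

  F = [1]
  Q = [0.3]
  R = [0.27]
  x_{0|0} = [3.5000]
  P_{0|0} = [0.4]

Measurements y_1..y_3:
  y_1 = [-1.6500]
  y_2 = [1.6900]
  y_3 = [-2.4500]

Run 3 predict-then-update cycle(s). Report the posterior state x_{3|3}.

step 1: x^-=[3.5000]  P^-=[0.7000]  H_jac=[7.0000]  S=[34.5700]  K=[0.1417]  nu=[-13.9000]  x^+=[1.5298]  P^+=[0.0055]
step 2: x^-=[1.5298]  P^-=[0.3055]  H_jac=[3.0596]  S=[3.1295]  K=[0.2986]  nu=[-0.6503]  x^+=[1.3356]  P^+=[0.0264]
step 3: x^-=[1.3356]  P^-=[0.3264]  H_jac=[2.6712]  S=[2.5986]  K=[0.3355]  nu=[-4.2338]  x^+=[-0.0847]  P^+=[0.0339]

x_post = [-0.0847]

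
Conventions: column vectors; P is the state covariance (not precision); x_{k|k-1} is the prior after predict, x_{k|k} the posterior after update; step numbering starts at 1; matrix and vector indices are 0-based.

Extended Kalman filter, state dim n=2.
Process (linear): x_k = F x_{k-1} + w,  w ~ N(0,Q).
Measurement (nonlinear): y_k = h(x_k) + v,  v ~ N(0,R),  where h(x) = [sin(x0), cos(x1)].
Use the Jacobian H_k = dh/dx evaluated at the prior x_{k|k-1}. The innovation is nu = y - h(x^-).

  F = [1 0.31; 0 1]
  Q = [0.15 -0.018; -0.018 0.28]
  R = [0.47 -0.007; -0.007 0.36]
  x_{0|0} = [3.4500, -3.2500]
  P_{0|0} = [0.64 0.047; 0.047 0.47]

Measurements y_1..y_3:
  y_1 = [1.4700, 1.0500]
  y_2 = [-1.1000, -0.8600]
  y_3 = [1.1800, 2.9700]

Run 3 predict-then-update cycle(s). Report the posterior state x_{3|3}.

step 1: x^-=[2.4425, -3.2500]  P^-=[0.8643 0.1747; 0.1747 0.7500]  H_jac=[-0.7654 0.0000; 0.0000 -0.1082]  S=[0.9764 0.0075; 0.0075 0.3688]  K=[-0.6773 -0.0375; -0.1353 -0.2173]  nu=[0.8265, 2.0441]  x^+=[1.8060, -3.8060]  P^+=[0.4155 0.0811; 0.0811 0.7143]
step 2: x^-=[0.6261, -3.8060]  P^-=[0.6844 0.2845; 0.2845 0.9943]  H_jac=[0.8103 0.0000; 0.0000 -0.6166]  S=[0.9194 -0.1491; -0.1491 0.7380]  K=[0.5838 -0.1197; 0.1199 -0.8065]  nu=[-1.6860, -0.0727]  x^+=[-0.3495, -3.9496]  P^+=[0.3397 0.0765; 0.0765 0.4722]
step 3: x^-=[-1.5738, -3.9496]  P^-=[0.5825 0.2049; 0.2049 0.7522]  H_jac=[-0.0030 0.0000; 0.0000 -0.7229]  S=[0.4700 -0.0066; -0.0066 0.7531]  K=[-0.0065 -0.1968; -0.0114 -0.7222]  nu=[2.1800, 3.6610]  x^+=[-2.3083, -6.6182]  P^+=[0.5533 0.0979; 0.0979 0.3595]

x_post = [-2.3083, -6.6182]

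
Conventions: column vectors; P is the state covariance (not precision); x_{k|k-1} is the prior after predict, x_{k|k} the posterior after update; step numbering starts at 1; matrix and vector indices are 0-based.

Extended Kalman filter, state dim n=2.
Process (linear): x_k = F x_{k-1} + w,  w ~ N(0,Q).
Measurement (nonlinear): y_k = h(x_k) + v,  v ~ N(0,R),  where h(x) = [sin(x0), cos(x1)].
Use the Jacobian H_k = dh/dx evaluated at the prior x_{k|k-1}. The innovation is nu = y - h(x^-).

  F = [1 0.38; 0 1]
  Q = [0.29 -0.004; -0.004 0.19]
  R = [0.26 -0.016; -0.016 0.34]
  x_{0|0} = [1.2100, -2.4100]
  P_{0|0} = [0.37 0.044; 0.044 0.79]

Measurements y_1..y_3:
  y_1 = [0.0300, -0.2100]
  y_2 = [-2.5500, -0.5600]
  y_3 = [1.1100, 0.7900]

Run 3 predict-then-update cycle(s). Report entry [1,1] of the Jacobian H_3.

step 1: x^-=[0.2942, -2.4100]  P^-=[0.8075 0.3402; 0.3402 0.9800]  H_jac=[0.9570 0.0000; 0.0000 0.6681]  S=[0.9996 0.2015; 0.2015 0.7774]  K=[0.7536 0.0970; 0.1645 0.7995]  nu=[-0.2600, 0.5341]  x^+=[0.1501, -2.0257]  P^+=[0.2031 0.0313; 0.0313 0.4030]
step 2: x^-=[-0.6197, -2.0257]  P^-=[0.5751 0.1805; 0.1805 0.5930]  H_jac=[0.8141 0.0000; 0.0000 0.8983]  S=[0.6411 0.1160; 0.1160 0.8185]  K=[0.7127 0.0971; 0.1144 0.6346]  nu=[-1.9692, -0.1206]  x^+=[-2.0348, -2.3275]  P^+=[0.2257 0.0241; 0.0241 0.2382]
step 3: x^-=[-2.9192, -2.3275]  P^-=[0.5684 0.1105; 0.1105 0.4282]  H_jac=[-0.9754 0.0000; 0.0000 0.7271]  S=[0.8007 -0.0944; -0.0944 0.5664]  K=[-0.6892 0.0271; -0.0713 0.5378]  nu=[1.3305, 1.4765]  x^+=[-3.7962, -1.6282]  P^+=[0.1841 0.0278; 0.0278 0.2530]

H_jac[1,1] = 0.7271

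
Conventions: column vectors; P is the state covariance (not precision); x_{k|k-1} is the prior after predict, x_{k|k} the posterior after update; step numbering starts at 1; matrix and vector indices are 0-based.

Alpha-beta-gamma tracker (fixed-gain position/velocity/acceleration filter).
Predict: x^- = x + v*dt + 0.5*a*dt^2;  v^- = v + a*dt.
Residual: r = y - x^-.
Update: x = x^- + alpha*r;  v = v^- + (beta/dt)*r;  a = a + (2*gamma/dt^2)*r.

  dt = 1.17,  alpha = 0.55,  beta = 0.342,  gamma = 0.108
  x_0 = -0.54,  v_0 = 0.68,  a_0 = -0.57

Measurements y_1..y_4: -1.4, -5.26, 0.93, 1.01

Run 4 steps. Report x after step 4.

step 1: x_pred=-0.1345  r=-1.2655  x^+=-0.8305  v^+=-0.3568  a^+=-0.7697
step 2: x_pred=-1.7748  r=-3.4852  x^+=-3.6917  v^+=-2.2761  a^+=-1.3196
step 3: x_pred=-7.2579  r=8.1879  x^+=-2.7545  v^+=-1.4266  a^+=-0.0276
step 4: x_pred=-4.4426  r=5.4526  x^+=-1.4437  v^+=0.1349  a^+=0.8327

x_post = -1.4437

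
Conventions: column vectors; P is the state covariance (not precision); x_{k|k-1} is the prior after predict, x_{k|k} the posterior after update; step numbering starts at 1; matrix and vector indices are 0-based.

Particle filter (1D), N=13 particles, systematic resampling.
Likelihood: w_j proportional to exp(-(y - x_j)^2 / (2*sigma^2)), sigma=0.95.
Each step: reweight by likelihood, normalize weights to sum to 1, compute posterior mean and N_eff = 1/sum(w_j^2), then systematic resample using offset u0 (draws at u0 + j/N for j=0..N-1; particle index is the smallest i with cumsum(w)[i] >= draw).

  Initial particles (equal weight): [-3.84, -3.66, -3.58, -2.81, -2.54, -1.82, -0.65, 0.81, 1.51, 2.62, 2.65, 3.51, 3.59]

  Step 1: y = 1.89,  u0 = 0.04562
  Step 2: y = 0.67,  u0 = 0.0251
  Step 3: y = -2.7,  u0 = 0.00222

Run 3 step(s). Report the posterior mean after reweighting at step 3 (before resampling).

step 1: w=[0.0000, 0.0000, 0.0000, 0.0000, 0.0000, 0.0001, 0.0083, 0.1550, 0.2730, 0.2201, 0.2147, 0.0691, 0.0596]  mean=2.1345  Neff=4.9626  idx=[7, 7, 8, 8, 8, 8, 9, 9, 10, 10, 10, 11, 12]
step 2: w=[0.1870, 0.1870, 0.1279, 0.1279, 0.1279, 0.1279, 0.0230, 0.0230, 0.0215, 0.0215, 0.0215, 0.0022, 0.0017]  mean=1.3807  Neff=7.2562  idx=[0, 0, 0, 1, 1, 2, 2, 3, 4, 4, 5, 5, 8]
step 3: w=[0.1869, 0.1869, 0.1869, 0.1869, 0.1869, 0.0094, 0.0094, 0.0094, 0.0094, 0.0094, 0.0094, 0.0094, 0.0000]  mean=0.8559  Neff=5.7061  idx=[0, 0, 0, 1, 1, 2, 2, 2, 3, 3, 4, 4, 4]

post_mean = 0.8559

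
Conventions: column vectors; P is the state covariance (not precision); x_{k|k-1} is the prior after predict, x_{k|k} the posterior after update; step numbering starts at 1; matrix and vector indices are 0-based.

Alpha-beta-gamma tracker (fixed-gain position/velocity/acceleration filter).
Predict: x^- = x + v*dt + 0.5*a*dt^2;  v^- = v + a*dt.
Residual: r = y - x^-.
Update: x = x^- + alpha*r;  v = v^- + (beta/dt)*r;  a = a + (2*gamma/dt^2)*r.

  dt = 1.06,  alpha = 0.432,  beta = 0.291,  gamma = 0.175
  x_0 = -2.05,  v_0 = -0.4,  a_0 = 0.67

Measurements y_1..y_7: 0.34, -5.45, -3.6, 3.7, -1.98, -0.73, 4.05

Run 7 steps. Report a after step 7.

step 1: x_pred=-2.0976  r=2.4376  x^+=-1.0446  v^+=0.9794  a^+=1.4293
step 2: x_pred=0.7966  r=-6.2466  x^+=-1.9019  v^+=0.7796  a^+=-0.5165
step 3: x_pred=-1.3657  r=-2.2343  x^+=-2.3309  v^+=-0.3813  a^+=-1.2125
step 4: x_pred=-3.4162  r=7.1162  x^+=-0.3420  v^+=0.2871  a^+=1.0042
step 5: x_pred=0.5265  r=-2.5065  x^+=-0.5563  v^+=0.6635  a^+=0.2235
step 6: x_pred=0.2726  r=-1.0026  x^+=-0.1605  v^+=0.6251  a^+=-0.0888
step 7: x_pred=0.4522  r=3.5978  x^+=2.0065  v^+=1.5187  a^+=1.0319

a_post = 1.0319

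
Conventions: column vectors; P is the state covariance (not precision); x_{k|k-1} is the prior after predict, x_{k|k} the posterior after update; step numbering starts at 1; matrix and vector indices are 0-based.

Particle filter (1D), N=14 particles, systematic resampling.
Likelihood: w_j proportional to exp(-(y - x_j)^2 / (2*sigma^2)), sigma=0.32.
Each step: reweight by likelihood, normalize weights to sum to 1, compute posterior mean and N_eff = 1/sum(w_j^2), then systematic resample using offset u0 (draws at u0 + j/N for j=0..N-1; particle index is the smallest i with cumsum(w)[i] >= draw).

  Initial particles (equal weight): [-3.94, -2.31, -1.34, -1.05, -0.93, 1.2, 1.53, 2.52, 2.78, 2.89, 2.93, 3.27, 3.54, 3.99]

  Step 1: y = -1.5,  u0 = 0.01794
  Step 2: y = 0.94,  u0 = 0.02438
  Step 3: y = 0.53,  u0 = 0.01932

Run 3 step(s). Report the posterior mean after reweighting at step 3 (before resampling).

step 1: w=[0.0000, 0.0271, 0.5884, 0.2481, 0.1365, 0.0000, 0.0000, 0.0000, 0.0000, 0.0000, 0.0000, 0.0000, 0.0000, 0.0000]  mean=-1.2384  Neff=2.3413  idx=[1, 2, 2, 2, 2, 2, 2, 2, 2, 3, 3, 3, 4, 4]
step 2: w=[0.0000, 0.0001, 0.0001, 0.0001, 0.0001, 0.0001, 0.0001, 0.0001, 0.0001, 0.0450, 0.0450, 0.0450, 0.4321, 0.4321]  mean=-0.9466  Neff=2.6355  idx=[9, 11, 12, 12, 12, 12, 12, 12, 13, 13, 13, 13, 13, 13]
step 3: w=[0.0137, 0.0137, 0.0811, 0.0811, 0.0811, 0.0811, 0.0811, 0.0811, 0.0811, 0.0811, 0.0811, 0.0811, 0.0811, 0.0811]  mean=-0.9333  Neff=12.6235  idx=[1, 2, 3, 4, 5, 6, 7, 8, 8, 9, 10, 11, 12, 13]

post_mean = -0.9333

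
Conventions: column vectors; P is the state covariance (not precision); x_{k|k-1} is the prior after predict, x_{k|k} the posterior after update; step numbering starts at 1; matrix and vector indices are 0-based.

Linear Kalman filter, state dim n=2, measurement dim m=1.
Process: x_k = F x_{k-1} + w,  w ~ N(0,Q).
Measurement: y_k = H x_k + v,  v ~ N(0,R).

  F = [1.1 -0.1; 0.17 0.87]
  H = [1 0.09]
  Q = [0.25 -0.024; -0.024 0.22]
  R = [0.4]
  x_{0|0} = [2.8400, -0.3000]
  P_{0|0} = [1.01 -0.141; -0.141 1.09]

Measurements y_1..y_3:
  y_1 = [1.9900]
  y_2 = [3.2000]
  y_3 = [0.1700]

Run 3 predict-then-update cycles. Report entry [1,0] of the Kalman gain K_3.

step 1: x^-=[3.1540, 0.2218]  P^-=[1.5140 -0.0625; -0.0625 1.0325]  S=[1.9111]  K=[0.7893; 0.0159]  nu=[-1.1840]  x^+=[2.2195, 0.2030]  P^+=[0.3235 -0.0865; -0.0865 1.0320]
step 2: x^-=[2.4212, 0.5539]  P^-=[0.6708 -0.1346; -0.1346 0.9849]  S=[1.0545]  K=[0.6246; -0.0436]  nu=[0.7290]  x^+=[2.8765, 0.5221]  P^+=[0.2594 -0.1059; -0.1059 0.9829]
step 3: x^-=[3.1119, 0.9432]  P^-=[0.5970 -0.1606; -0.1606 0.9401]  S=[0.9757]  K=[0.5970; -0.0778]  nu=[-3.0268]  x^+=[1.3048, 1.1788]  P^+=[0.2492 -0.1152; -0.1152 0.9342]

K[1,0] = -0.0778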